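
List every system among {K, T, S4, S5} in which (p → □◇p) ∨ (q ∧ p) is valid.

S5

S4-tableau for the negation ¬((p → □◇p) ∨ (q ∧ p)):
1. ¬((p → □◇p) ∨ (q ∧ p)), u
2. ¬(p → □◇p), u
3. ¬(q ∧ p), u
4. p, u
5. ¬□◇p, u
6. ¬q, u
7. ¬◇p, v
8. ¬p, v
Accessibility: uRu, uRv, vRv
Complete open branch: countermodel on an S4-frame, so not valid in S4, nor in K, T (the same frame is also a K-frame and a T-frame).
S5-tableau for the negation ¬((p → □◇p) ∨ (q ∧ p)):
1. ¬((p → □◇p) ∨ (q ∧ p)), u
2. ¬(p → □◇p), u
3. ¬(q ∧ p), u
4. p, u
5. ¬□◇p, u
6. ¬q, u
7. ¬◇p, v
8. ¬p, u
Accessibility: uRu, uRv, vRu, vRv
Branch closes: p and ¬p both at u.
Every branch closes (one shown): valid in S5.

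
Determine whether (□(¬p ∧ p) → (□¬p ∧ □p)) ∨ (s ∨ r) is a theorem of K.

Tableau for the negation ¬((□(¬p ∧ p) → (□¬p ∧ □p)) ∨ (s ∨ r)):
1. ¬((□(¬p ∧ p) → (□¬p ∧ □p)) ∨ (s ∨ r)), u
2. ¬(□(¬p ∧ p) → (□¬p ∧ □p)), u   [¬∨-rule on 1]
3. ¬(s ∨ r), u   [¬∨-rule on 1]
4. □(¬p ∧ p), u   [¬→-rule on 2]
5. ¬(□¬p ∧ □p), u   [¬→-rule on 2]
6. ¬s, u   [¬∨-rule on 3]
7. ¬r, u   [¬∨-rule on 3]
8. ¬□p, u   [¬∧-rule on 5 (branches; this branch)]
9. ¬p, v   [¬□-rule on 8: fresh world v, uRv]
10. ¬p ∧ p, v   [□-rule on 4 via uRv]
11. p, v   [∧-rule on 10]
Accessibility: uRv
Branch closes: p and ¬p both at v.
Every branch of the negation's tableau closes; the branch above is one of them.

Valid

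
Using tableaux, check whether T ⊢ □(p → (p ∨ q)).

Tableau for the negation ¬□(p → (p ∨ q)):
1. ¬□(p → (p ∨ q)), w0
2. ¬(p → (p ∨ q)), w1   [¬□-rule on 1: fresh world w1, w0Rw1]
3. p, w1   [¬→-rule on 2]
4. ¬(p ∨ q), w1   [¬→-rule on 2]
5. ¬p, w1   [¬∨-rule on 4]
6. ¬q, w1   [¬∨-rule on 4]
Accessibility: w0Rw0, w0Rw1, w1Rw1
Branch closes: p and ¬p both at w1.
Every branch of the negation's tableau closes; the branch above is one of them.

Valid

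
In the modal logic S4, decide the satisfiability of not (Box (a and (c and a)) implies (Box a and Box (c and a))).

Unsatisfiable (every branch closes)

1. not (Box (a and (c and a)) implies (Box a and Box (c and a))), w0
2. Box (a and (c and a)), w0
3. not (Box a and Box (c and a)), w0
4. a and (c and a), w0
5. a, w0
6. c and a, w0
7. c, w0
8. not Box (c and a), w0
9. not (c and a), w1
10. a and (c and a), w1
11. a, w1
12. c and a, w1
13. c, w1
14. not a, w1
Accessibility: w0Rw0, w0Rw1, w1Rw1
Branch closes: a and not a both at w1.
Every branch closes; the branch above is one of them.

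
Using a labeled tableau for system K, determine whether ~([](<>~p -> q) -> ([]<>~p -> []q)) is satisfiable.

Unsatisfiable (every branch closes)

1. ~([](<>~p -> q) -> ([]<>~p -> []q)), u
2. [](<>~p -> q), u
3. ~([]<>~p -> []q), u
4. []<>~p, u
5. ~[]q, u
6. ~q, v
7. <>~p -> q, v
8. <>~p, v
9. ~<>~p, v
10. ~p, w
11. p, w
Accessibility: uRv, vRw
Branch closes: p and ~p both at w.
(One branch shown.) All branches close.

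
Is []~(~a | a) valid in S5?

Invalid (countermodel exists)

Tableau for the negation ~[]~(~a | a):
1. ~[]~(~a | a), 0
2. ~a | a, 1
3. a, 1
Accessibility: 0R0, 0R1, 1R0, 1R1
The negation has an open branch (countermodel exists).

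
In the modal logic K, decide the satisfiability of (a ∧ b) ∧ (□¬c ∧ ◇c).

Unsatisfiable (every branch closes)

1. (a ∧ b) ∧ (□¬c ∧ ◇c), u
2. a ∧ b, u   [∧-rule on 1]
3. □¬c ∧ ◇c, u   [∧-rule on 1]
4. a, u   [∧-rule on 2]
5. b, u   [∧-rule on 2]
6. □¬c, u   [∧-rule on 3]
7. ◇c, u   [∧-rule on 3]
8. c, v   [◇-rule on 7: fresh world v, uRv]
9. ¬c, v   [□-rule on 6 via uRv]
Accessibility: uRv
Branch closes: c and ¬c both at v.
(One branch shown.) All branches close.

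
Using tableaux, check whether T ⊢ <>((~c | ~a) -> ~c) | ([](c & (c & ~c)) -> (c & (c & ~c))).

Tableau for the negation ~(<>((~c | ~a) -> ~c) | ([](c & (c & ~c)) -> (c & (c & ~c)))):
1. ~(<>((~c | ~a) -> ~c) | ([](c & (c & ~c)) -> (c & (c & ~c)))), 0
2. ~<>((~c | ~a) -> ~c), 0   [~|-rule on 1]
3. ~([](c & (c & ~c)) -> (c & (c & ~c))), 0   [~|-rule on 1]
4. [](c & (c & ~c)), 0   [~->-rule on 3]
5. ~(c & (c & ~c)), 0   [~->-rule on 3]
6. ~((~c | ~a) -> ~c), 0   [~<>-rule on 2 via 0R0]
7. ~c | ~a, 0   [~->-rule on 6]
8. c, 0   [~->-rule on 6]
9. c & (c & ~c), 0   [[]-rule on 4 via 0R0]
10. c & ~c, 0   [&-rule on 9]
11. ~c, 0   [&-rule on 10]
Accessibility: 0R0
Branch closes: c and ~c both at 0.
Every branch of the negation's tableau closes; the branch above is one of them.

Valid in T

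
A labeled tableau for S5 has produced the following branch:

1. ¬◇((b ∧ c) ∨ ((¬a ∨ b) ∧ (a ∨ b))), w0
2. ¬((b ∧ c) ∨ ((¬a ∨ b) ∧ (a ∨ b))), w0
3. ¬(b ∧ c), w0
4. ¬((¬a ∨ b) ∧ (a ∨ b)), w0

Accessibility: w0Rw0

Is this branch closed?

No, open

There is no literal clash: for every atom and world, at most one sign appears.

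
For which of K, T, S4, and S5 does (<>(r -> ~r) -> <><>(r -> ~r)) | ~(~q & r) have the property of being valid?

T, S4, S5

T-tableau for the negation ~((<>(r -> ~r) -> <><>(r -> ~r)) | ~(~q & r)):
1. ~((<>(r -> ~r) -> <><>(r -> ~r)) | ~(~q & r)), u
2. ~(<>(r -> ~r) -> <><>(r -> ~r)), u   [~|-rule on 1]
3. ~q & r, u   [~|-rule on 1]
4. <>(r -> ~r), u   [~->-rule on 2]
5. ~<><>(r -> ~r), u   [~->-rule on 2]
6. ~q, u   [&-rule on 3]
7. r, u   [&-rule on 3]
8. ~<>(r -> ~r), u   [~<>-rule on 5 via uRu]
9. ~(r -> ~r), u   [~<>-rule on 8 via uRu]
10. r -> ~r, v   [<>-rule on 4: fresh world v, uRv]
11. ~<>(r -> ~r), v   [~<>-rule on 5 via uRv]
12. ~(r -> ~r), v   [~<>-rule on 8 via uRv]
13. r, v   [~->-rule on 12]
14. ~r, v   [->-rule on 10 (branches; this branch)]
Accessibility: uRu, uRv, vRv
Branch closes: r and ~r both at v.
Every branch closes (one shown): valid in T, hence also in S4, S5 (every theorem of T is a theorem of S4 and S5).
K-tableau for the negation ~((<>(r -> ~r) -> <><>(r -> ~r)) | ~(~q & r)):
1. ~((<>(r -> ~r) -> <><>(r -> ~r)) | ~(~q & r)), u
2. ~(<>(r -> ~r) -> <><>(r -> ~r)), u   [~|-rule on 1]
3. ~q & r, u   [~|-rule on 1]
4. <>(r -> ~r), u   [~->-rule on 2]
5. ~<><>(r -> ~r), u   [~->-rule on 2]
6. ~q, u   [&-rule on 3]
7. r, u   [&-rule on 3]
8. r -> ~r, v   [<>-rule on 4: fresh world v, uRv]
9. ~<>(r -> ~r), v   [~<>-rule on 5 via uRv]
10. ~r, v   [->-rule on 8 (branches; this branch)]
Accessibility: uRv
Complete open branch: countermodel on a K-frame, so not valid in K.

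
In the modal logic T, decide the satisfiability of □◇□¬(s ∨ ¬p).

Yes, satisfiable

1. □◇□¬(s ∨ ¬p), u
2. ◇□¬(s ∨ ¬p), u
3. □¬(s ∨ ¬p), v
4. ◇□¬(s ∨ ¬p), v
5. ¬(s ∨ ¬p), v
6. ¬s, v
7. p, v
8. □¬(s ∨ ¬p), w
9. ¬(s ∨ ¬p), w
10. ¬s, w
11. p, w
Accessibility: uRu, uRv, vRv, vRw, wRw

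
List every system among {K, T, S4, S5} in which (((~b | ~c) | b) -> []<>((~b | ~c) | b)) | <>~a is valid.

K-tableau for the negation ~((((~b | ~c) | b) -> []<>((~b | ~c) | b)) | <>~a):
1. ~((((~b | ~c) | b) -> []<>((~b | ~c) | b)) | <>~a), 0
2. ~(((~b | ~c) | b) -> []<>((~b | ~c) | b)), 0
3. ~<>~a, 0
4. (~b | ~c) | b, 0
5. ~[]<>((~b | ~c) | b), 0
6. b, 0
7. ~<>((~b | ~c) | b), 1
8. a, 1
Accessibility: 0R1
Complete open branch: countermodel on a K-frame, so not valid in K.
T-tableau for the negation ~((((~b | ~c) | b) -> []<>((~b | ~c) | b)) | <>~a):
1. ~((((~b | ~c) | b) -> []<>((~b | ~c) | b)) | <>~a), 0
2. ~(((~b | ~c) | b) -> []<>((~b | ~c) | b)), 0
3. ~<>~a, 0
4. (~b | ~c) | b, 0
5. ~[]<>((~b | ~c) | b), 0
6. a, 0
7. ~b | ~c, 0
8. ~c, 0
9. ~<>((~b | ~c) | b), 1
10. a, 1
11. ~((~b | ~c) | b), 1
12. ~(~b | ~c), 1
13. ~b, 1
14. b, 1
15. c, 1
Accessibility: 0R0, 0R1, 1R1
Branch closes: b and ~b both at 1.
Every branch closes (one shown): valid in T, hence also in S4, S5 (every theorem of T is a theorem of S4 and S5).

T, S4, S5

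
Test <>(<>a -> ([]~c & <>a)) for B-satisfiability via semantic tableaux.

Satisfiable (open branch found)

1. <>(<>a -> ([]~c & <>a)), w0
2. <>a -> ([]~c & <>a), w1   [<>-rule on 1: fresh world w1, w0Rw1]
3. []~c & <>a, w1   [->-rule on 2 (branches; this branch)]
4. []~c, w1   [&-rule on 3]
5. <>a, w1   [&-rule on 3]
6. ~c, w0   [[]-rule on 4 via w1Rw0]
7. ~c, w1   [[]-rule on 4 via w1Rw1]
8. a, w2   [<>-rule on 5: fresh world w2, w1Rw2]
9. ~c, w2   [[]-rule on 4 via w1Rw2]
Accessibility: w0Rw0, w0Rw1, w1Rw0, w1Rw1, w1Rw2, w2Rw1, w2Rw2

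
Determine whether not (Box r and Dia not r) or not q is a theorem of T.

Tableau for the negation not (not (Box r and Dia not r) or not q):
1. not (not (Box r and Dia not r) or not q), w0
2. Box r and Dia not r, w0   [neg-or-rule on 1]
3. q, w0   [neg-or-rule on 1]
4. Box r, w0   [and-rule on 2]
5. Dia not r, w0   [and-rule on 2]
6. r, w0   [Box-rule on 4 via w0Rw0]
7. not r, w1   [Dia-rule on 5: fresh world w1, w0Rw1]
8. r, w1   [Box-rule on 4 via w0Rw1]
Accessibility: w0Rw0, w0Rw1, w1Rw1
Branch closes: r and not r both at w1.
Every branch of the negation's tableau closes; the branch above is one of them.

Valid in T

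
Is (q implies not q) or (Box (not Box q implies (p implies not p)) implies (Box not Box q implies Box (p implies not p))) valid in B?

Tableau for the negation not ((q implies not q) or (Box (not Box q implies (p implies not p)) implies (Box not Box q implies Box (p implies not p)))):
1. not ((q implies not q) or (Box (not Box q implies (p implies not p)) implies (Box not Box q implies Box (p implies not p)))), w0
2. not (q implies not q), w0   [neg-or-rule on 1]
3. not (Box (not Box q implies (p implies not p)) implies (Box not Box q implies Box (p implies not p))), w0   [neg-or-rule on 1]
4. q, w0   [neg-implies-rule on 2]
5. Box (not Box q implies (p implies not p)), w0   [neg-implies-rule on 3]
6. not (Box not Box q implies Box (p implies not p)), w0   [neg-implies-rule on 3]
7. Box not Box q, w0   [neg-implies-rule on 6]
8. not Box (p implies not p), w0   [neg-implies-rule on 6]
9. not Box q implies (p implies not p), w0   [Box-rule on 5 via w0Rw0]
10. not Box q, w0   [Box-rule on 7 via w0Rw0]
11. p implies not p, w0   [implies-rule on 9 (branches; this branch)]
12. not p, w0   [implies-rule on 11 (branches; this branch)]
13. not (p implies not p), w1   [neg-Box-rule on 8: fresh world w1, w0Rw1]
14. p, w1   [neg-implies-rule on 13]
15. not Box q implies (p implies not p), w1   [Box-rule on 5 via w0Rw1]
16. not Box q, w1   [Box-rule on 7 via w0Rw1]
17. Box q, w1   [implies-rule on 15 (branches; this branch)]
18. q, w1   [Box-rule on 17 via w1Rw1]
19. not q, w2   [neg-Box-rule on 10: fresh world w2, w0Rw2]
20. not Box q implies (p implies not p), w2   [Box-rule on 5 via w0Rw2]
21. not Box q, w2   [Box-rule on 7 via w0Rw2]
22. p implies not p, w2   [implies-rule on 20 (branches; this branch)]
23. not p, w2   [implies-rule on 22 (branches; this branch)]
24. not q, w3   [neg-Box-rule on 16: fresh world w3, w1Rw3]
25. q, w3   [Box-rule on 17 via w1Rw3]
Accessibility: w0Rw0, w0Rw1, w0Rw2, w1Rw0, w1Rw1, w1Rw3, w2Rw0, w2Rw2, w3Rw1, w3Rw3
Branch closes: q and not q both at w3.
All branches of the negation close; one closing branch shown above.

Valid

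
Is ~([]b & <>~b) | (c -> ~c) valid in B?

Valid

Tableau for the negation ~(~([]b & <>~b) | (c -> ~c)):
1. ~(~([]b & <>~b) | (c -> ~c)), w0
2. []b & <>~b, w0   [~|-rule on 1]
3. ~(c -> ~c), w0   [~|-rule on 1]
4. []b, w0   [&-rule on 2]
5. <>~b, w0   [&-rule on 2]
6. c, w0   [~->-rule on 3]
7. b, w0   [[]-rule on 4 via w0Rw0]
8. ~b, w1   [<>-rule on 5: fresh world w1, w0Rw1]
9. b, w1   [[]-rule on 4 via w0Rw1]
Accessibility: w0Rw0, w0Rw1, w1Rw0, w1Rw1
Branch closes: b and ~b both at w1.
Every branch of the negation's tableau closes; the branch above is one of them.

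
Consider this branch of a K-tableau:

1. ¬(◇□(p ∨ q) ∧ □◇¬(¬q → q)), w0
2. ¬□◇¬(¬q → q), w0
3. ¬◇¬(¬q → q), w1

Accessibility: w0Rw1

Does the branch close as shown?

No atom appears with both signs at the same world.

Open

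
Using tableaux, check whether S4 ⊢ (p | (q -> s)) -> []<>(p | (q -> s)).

Tableau for the negation ~((p | (q -> s)) -> []<>(p | (q -> s))):
1. ~((p | (q -> s)) -> []<>(p | (q -> s))), u
2. p | (q -> s), u
3. ~[]<>(p | (q -> s)), u
4. q -> s, u
5. s, u
6. ~<>(p | (q -> s)), v
7. ~(p | (q -> s)), v
8. ~p, v
9. ~(q -> s), v
10. q, v
11. ~s, v
Accessibility: uRu, uRv, vRv
The negation has an open branch (countermodel exists).

Not valid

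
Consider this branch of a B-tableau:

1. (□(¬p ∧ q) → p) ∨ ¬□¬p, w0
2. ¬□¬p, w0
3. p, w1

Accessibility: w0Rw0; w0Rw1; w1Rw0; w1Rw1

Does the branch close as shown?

Open

No world carries both an atom and its negation.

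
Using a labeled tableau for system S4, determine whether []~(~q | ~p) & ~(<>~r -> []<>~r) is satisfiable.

Yes, satisfiable

1. []~(~q | ~p) & ~(<>~r -> []<>~r), 0
2. []~(~q | ~p), 0   [&-rule on 1]
3. ~(<>~r -> []<>~r), 0   [&-rule on 1]
4. <>~r, 0   [~->-rule on 3]
5. ~[]<>~r, 0   [~->-rule on 3]
6. ~(~q | ~p), 0   [[]-rule on 2 via 0R0]
7. q, 0   [~|-rule on 6]
8. p, 0   [~|-rule on 6]
9. ~r, 1   [<>-rule on 4: fresh world 1, 0R1]
10. ~(~q | ~p), 1   [[]-rule on 2 via 0R1]
11. q, 1   [~|-rule on 10]
12. p, 1   [~|-rule on 10]
13. ~<>~r, 2   [~[]-rule on 5: fresh world 2, 0R2]
14. ~(~q | ~p), 2   [[]-rule on 2 via 0R2]
15. q, 2   [~|-rule on 14]
16. p, 2   [~|-rule on 14]
17. r, 2   [~<>-rule on 13 via 2R2]
Accessibility: 0R0, 0R1, 0R2, 1R1, 2R2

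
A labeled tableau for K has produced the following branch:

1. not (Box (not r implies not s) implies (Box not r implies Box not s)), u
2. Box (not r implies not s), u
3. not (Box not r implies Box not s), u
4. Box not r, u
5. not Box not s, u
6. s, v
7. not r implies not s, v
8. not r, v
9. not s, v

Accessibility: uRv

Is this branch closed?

Yes, closed

Both s and not s appear at v.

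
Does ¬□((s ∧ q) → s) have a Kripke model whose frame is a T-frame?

No, unsatisfiable

1. ¬□((s ∧ q) → s), 0
2. ¬((s ∧ q) → s), 1
3. s ∧ q, 1
4. ¬s, 1
5. s, 1
6. q, 1
Accessibility: 0R0, 0R1, 1R1
Branch closes: s and ¬s both at 1.
(One branch shown.) All branches close.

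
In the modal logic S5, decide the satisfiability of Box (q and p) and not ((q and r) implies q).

1. Box (q and p) and not ((q and r) implies q), u
2. Box (q and p), u   [and-rule on 1]
3. not ((q and r) implies q), u   [and-rule on 1]
4. q and r, u   [neg-implies-rule on 3]
5. not q, u   [neg-implies-rule on 3]
6. q, u   [and-rule on 4]
7. r, u   [and-rule on 4]
Accessibility: uRu
Branch closes: q and not q both at u.
Every branch closes; the branch above is one of them.

No, unsatisfiable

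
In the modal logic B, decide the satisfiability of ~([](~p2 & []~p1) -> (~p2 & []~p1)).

1. ~([](~p2 & []~p1) -> (~p2 & []~p1)), 0
2. [](~p2 & []~p1), 0
3. ~(~p2 & []~p1), 0
4. ~p2 & []~p1, 0
5. ~p2, 0
6. []~p1, 0
7. ~p1, 0
8. ~[]~p1, 0
9. p1, 1
10. ~p2 & []~p1, 1
11. ~p2, 1
12. []~p1, 1
13. ~p1, 1
Accessibility: 0R0, 0R1, 1R0, 1R1
Branch closes: p1 and ~p1 both at 1.
All branches of the tableau close; one closing branch shown above.

No, unsatisfiable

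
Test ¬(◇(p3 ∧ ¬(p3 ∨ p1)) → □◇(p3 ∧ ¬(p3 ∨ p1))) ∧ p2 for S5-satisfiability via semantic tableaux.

1. ¬(◇(p3 ∧ ¬(p3 ∨ p1)) → □◇(p3 ∧ ¬(p3 ∨ p1))) ∧ p2, 0
2. ¬(◇(p3 ∧ ¬(p3 ∨ p1)) → □◇(p3 ∧ ¬(p3 ∨ p1))), 0
3. p2, 0
4. ◇(p3 ∧ ¬(p3 ∨ p1)), 0
5. ¬□◇(p3 ∧ ¬(p3 ∨ p1)), 0
6. p3 ∧ ¬(p3 ∨ p1), 1
7. p3, 1
8. ¬(p3 ∨ p1), 1
9. ¬p3, 1
10. ¬p1, 1
Accessibility: 0R0, 0R1, 1R0, 1R1
Branch closes: p3 and ¬p3 both at 1.
Every branch closes; the branch above is one of them.

No, unsatisfiable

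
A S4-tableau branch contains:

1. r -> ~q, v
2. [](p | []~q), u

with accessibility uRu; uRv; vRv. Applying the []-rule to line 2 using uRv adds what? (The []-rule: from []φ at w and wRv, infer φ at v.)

p | []~q, v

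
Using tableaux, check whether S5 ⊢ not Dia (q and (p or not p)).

Invalid (countermodel exists)

Tableau for the negation Dia (q and (p or not p)):
1. Dia (q and (p or not p)), w0
2. q and (p or not p), w1
3. q, w1
4. p or not p, w1
5. not p, w1
Accessibility: w0Rw0, w0Rw1, w1Rw0, w1Rw1
The negation has an open branch (countermodel exists).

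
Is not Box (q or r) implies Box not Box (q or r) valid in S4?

Invalid (countermodel exists)

Tableau for the negation not (not Box (q or r) implies Box not Box (q or r)):
1. not (not Box (q or r) implies Box not Box (q or r)), 0
2. not Box (q or r), 0   [neg-implies-rule on 1]
3. not Box not Box (q or r), 0   [neg-implies-rule on 1]
4. not (q or r), 1   [neg-Box-rule on 2: fresh world 1, 0R1]
5. not q, 1   [neg-or-rule on 4]
6. not r, 1   [neg-or-rule on 4]
7. Box (q or r), 2   [neg-Box-rule on 3: fresh world 2, 0R2]
8. q or r, 2   [Box-rule on 7 via 2R2]
9. r, 2   [or-rule on 8 (branches; this branch)]
Accessibility: 0R0, 0R1, 0R2, 1R1, 2R2
The negation has an open branch (countermodel exists).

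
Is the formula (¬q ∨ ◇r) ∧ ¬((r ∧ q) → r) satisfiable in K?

1. (¬q ∨ ◇r) ∧ ¬((r ∧ q) → r), 0
2. ¬q ∨ ◇r, 0
3. ¬((r ∧ q) → r), 0
4. r ∧ q, 0
5. ¬r, 0
6. r, 0
7. q, 0
Branch closes: r and ¬r both at 0.
(One branch shown.) All branches close.

Unsatisfiable (every branch closes)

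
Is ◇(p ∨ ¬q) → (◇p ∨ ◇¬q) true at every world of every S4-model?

Tableau for the negation ¬(◇(p ∨ ¬q) → (◇p ∨ ◇¬q)):
1. ¬(◇(p ∨ ¬q) → (◇p ∨ ◇¬q)), u
2. ◇(p ∨ ¬q), u
3. ¬(◇p ∨ ◇¬q), u
4. ¬◇p, u
5. ¬◇¬q, u
6. ¬p, u
7. q, u
8. p ∨ ¬q, v
9. ¬p, v
10. q, v
11. ¬q, v
Accessibility: uRu, uRv, vRv
Branch closes: q and ¬q both at v.
All branches of the negation close; one closing branch shown above.

Valid in S4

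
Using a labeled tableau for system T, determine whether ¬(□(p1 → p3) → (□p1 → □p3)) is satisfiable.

No, unsatisfiable

1. ¬(□(p1 → p3) → (□p1 → □p3)), 0
2. □(p1 → p3), 0
3. ¬(□p1 → □p3), 0
4. □p1, 0
5. ¬□p3, 0
6. p1 → p3, 0
7. p1, 0
8. p3, 0
9. ¬p3, 1
10. p1 → p3, 1
11. p1, 1
12. p3, 1
Accessibility: 0R0, 0R1, 1R1
Branch closes: p3 and ¬p3 both at 1.
All branches of the tableau close; one closing branch shown above.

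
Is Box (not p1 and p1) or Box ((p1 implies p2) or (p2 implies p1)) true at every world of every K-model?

Valid

Tableau for the negation not (Box (not p1 and p1) or Box ((p1 implies p2) or (p2 implies p1))):
1. not (Box (not p1 and p1) or Box ((p1 implies p2) or (p2 implies p1))), u
2. not Box (not p1 and p1), u   [neg-or-rule on 1]
3. not Box ((p1 implies p2) or (p2 implies p1)), u   [neg-or-rule on 1]
4. not (not p1 and p1), v   [neg-Box-rule on 2: fresh world v, uRv]
5. not p1, v   [neg-and-rule on 4 (branches; this branch)]
6. not ((p1 implies p2) or (p2 implies p1)), w   [neg-Box-rule on 3: fresh world w, uRw]
7. not (p1 implies p2), w   [neg-or-rule on 6]
8. not (p2 implies p1), w   [neg-or-rule on 6]
9. p1, w   [neg-implies-rule on 7]
10. not p2, w   [neg-implies-rule on 7]
11. p2, w   [neg-implies-rule on 8]
12. not p1, w   [neg-implies-rule on 8]
Accessibility: uRv, uRw
Branch closes: p2 and not p2 both at w.
Every branch of the negation's tableau closes; the branch above is one of them.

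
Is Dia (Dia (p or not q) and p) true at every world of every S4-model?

No, not valid

Tableau for the negation not Dia (Dia (p or not q) and p):
1. not Dia (Dia (p or not q) and p), u
2. not (Dia (p or not q) and p), u
3. not p, u
Accessibility: uRu
The negation has an open branch (countermodel exists).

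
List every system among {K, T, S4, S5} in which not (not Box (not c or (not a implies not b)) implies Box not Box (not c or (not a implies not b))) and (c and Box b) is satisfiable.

S4-tableau for the formula:
1. not (not Box (not c or (not a implies not b)) implies Box not Box (not c or (not a implies not b))) and (c and Box b), u
2. not (not Box (not c or (not a implies not b)) implies Box not Box (not c or (not a implies not b))), u
3. c and Box b, u
4. not Box (not c or (not a implies not b)), u
5. not Box not Box (not c or (not a implies not b)), u
6. c, u
7. Box b, u
8. b, u
9. not (not c or (not a implies not b)), v
10. c, v
11. not (not a implies not b), v
12. not a, v
13. b, v
14. Box (not c or (not a implies not b)), w
15. b, w
16. not c or (not a implies not b), w
17. not a implies not b, w
18. a, w
Accessibility: uRu, uRv, uRw, vRv, wRw
Complete open branch: satisfiable in S4, hence also in K, T (this S4-model is also a K-model and a T-model).
S5-tableau for the formula:
1. not (not Box (not c or (not a implies not b)) implies Box not Box (not c or (not a implies not b))) and (c and Box b), u
2. not (not Box (not c or (not a implies not b)) implies Box not Box (not c or (not a implies not b))), u
3. c and Box b, u
4. not Box (not c or (not a implies not b)), u
5. not Box not Box (not c or (not a implies not b)), u
6. c, u
7. Box b, u
8. b, u
9. not (not c or (not a implies not b)), v
10. c, v
11. not (not a implies not b), v
12. not a, v
13. b, v
14. Box (not c or (not a implies not b)), w
15. b, w
16. not c or (not a implies not b), u
17. not c or (not a implies not b), v
18. not c or (not a implies not b), w
19. not a implies not b, u
20. not a implies not b, v
21. not a implies not b, w
22. a, u
23. not b, v
Accessibility: uRu, uRv, uRw, vRu, vRv, vRw, wRu, wRv, wRw
Branch closes: b and not b both at v.
Every branch closes (one shown): unsatisfiable in S5.

K, T, S4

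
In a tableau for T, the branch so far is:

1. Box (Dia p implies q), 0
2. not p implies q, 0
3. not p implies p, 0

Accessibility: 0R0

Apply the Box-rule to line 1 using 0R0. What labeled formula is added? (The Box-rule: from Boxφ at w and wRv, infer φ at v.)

Dia p implies q, 0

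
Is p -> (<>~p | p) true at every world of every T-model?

Yes, valid

Tableau for the negation ~(p -> (<>~p | p)):
1. ~(p -> (<>~p | p)), w0
2. p, w0
3. ~(<>~p | p), w0
4. ~<>~p, w0
5. ~p, w0
Accessibility: w0Rw0
Branch closes: p and ~p both at w0.
All branches of the negation close; one closing branch shown above.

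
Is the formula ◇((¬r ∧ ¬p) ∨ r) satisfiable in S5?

Satisfiable (open branch found)

1. ◇((¬r ∧ ¬p) ∨ r), 0
2. (¬r ∧ ¬p) ∨ r, 1   [◇-rule on 1: fresh world 1, 0R1]
3. r, 1   [∨-rule on 2 (branches; this branch)]
Accessibility: 0R0, 0R1, 1R0, 1R1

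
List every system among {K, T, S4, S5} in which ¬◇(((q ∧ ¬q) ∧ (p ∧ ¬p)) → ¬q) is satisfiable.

T-tableau for the formula:
1. ¬◇(((q ∧ ¬q) ∧ (p ∧ ¬p)) → ¬q), u
2. ¬(((q ∧ ¬q) ∧ (p ∧ ¬p)) → ¬q), u   [¬◇-rule on 1 via uRu]
3. (q ∧ ¬q) ∧ (p ∧ ¬p), u   [¬→-rule on 2]
4. q, u   [¬→-rule on 2]
5. q ∧ ¬q, u   [∧-rule on 3]
6. p ∧ ¬p, u   [∧-rule on 3]
7. ¬q, u   [∧-rule on 5]
Accessibility: uRu
Branch closes: q and ¬q both at u.
Every branch closes (one shown): unsatisfiable in T, hence also in S4, S5 (every S4/S5-frame is a T-frame).
K-tableau for the formula:
1. ¬◇(((q ∧ ¬q) ∧ (p ∧ ¬p)) → ¬q), u
Complete open branch: satisfiable in K.

K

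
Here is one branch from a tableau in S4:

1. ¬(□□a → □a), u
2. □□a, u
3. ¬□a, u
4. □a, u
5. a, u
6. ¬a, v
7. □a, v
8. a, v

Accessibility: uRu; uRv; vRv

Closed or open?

Closed

Both a and ¬a appear at v.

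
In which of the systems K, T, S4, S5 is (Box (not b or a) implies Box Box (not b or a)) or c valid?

S4, S5

T-tableau for the negation not ((Box (not b or a) implies Box Box (not b or a)) or c):
1. not ((Box (not b or a) implies Box Box (not b or a)) or c), w0
2. not (Box (not b or a) implies Box Box (not b or a)), w0
3. not c, w0
4. Box (not b or a), w0
5. not Box Box (not b or a), w0
6. not b or a, w0
7. a, w0
8. not Box (not b or a), w1
9. not b or a, w1
10. a, w1
11. not (not b or a), w2
12. b, w2
13. not a, w2
Accessibility: w0Rw0, w0Rw1, w1Rw1, w1Rw2, w2Rw2
Complete open branch: countermodel on a T-frame, so not valid in T, nor in K (the same frame is also a K-frame).
S4-tableau for the negation not ((Box (not b or a) implies Box Box (not b or a)) or c):
1. not ((Box (not b or a) implies Box Box (not b or a)) or c), w0
2. not (Box (not b or a) implies Box Box (not b or a)), w0
3. not c, w0
4. Box (not b or a), w0
5. not Box Box (not b or a), w0
6. not b or a, w0
7. a, w0
8. not Box (not b or a), w1
9. not b or a, w1
10. a, w1
11. not (not b or a), w2
12. b, w2
13. not a, w2
14. not b or a, w2
15. a, w2
Accessibility: w0Rw0, w0Rw1, w0Rw2, w1Rw1, w1Rw2, w2Rw2
Branch closes: a and not a both at w2.
Every branch closes (one shown): valid in S4, hence also in S5 (every theorem of S4 is a theorem of S5).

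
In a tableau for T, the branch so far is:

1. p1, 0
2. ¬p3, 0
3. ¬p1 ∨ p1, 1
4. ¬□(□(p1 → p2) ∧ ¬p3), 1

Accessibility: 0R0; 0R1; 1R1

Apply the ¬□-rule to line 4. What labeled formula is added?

a fresh world 2 with 1R2, and ¬(□(p1 → p2) ∧ ¬p3) at 2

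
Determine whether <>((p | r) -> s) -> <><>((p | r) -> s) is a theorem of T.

Yes, valid

Tableau for the negation ~(<>((p | r) -> s) -> <><>((p | r) -> s)):
1. ~(<>((p | r) -> s) -> <><>((p | r) -> s)), w0
2. <>((p | r) -> s), w0
3. ~<><>((p | r) -> s), w0
4. ~<>((p | r) -> s), w0
5. ~((p | r) -> s), w0
6. p | r, w0
7. ~s, w0
8. r, w0
9. (p | r) -> s, w1
10. ~<>((p | r) -> s), w1
11. ~((p | r) -> s), w1
12. p | r, w1
13. ~s, w1
14. ~(p | r), w1
15. ~p, w1
16. ~r, w1
17. r, w1
Accessibility: w0Rw0, w0Rw1, w1Rw1
Branch closes: r and ~r both at w1.
All branches of the negation close; one closing branch shown above.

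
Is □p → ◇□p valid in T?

Tableau for the negation ¬(□p → ◇□p):
1. ¬(□p → ◇□p), u
2. □p, u
3. ¬◇□p, u
4. p, u
5. ¬□p, u
6. ¬p, v
7. p, v
Accessibility: uRu, uRv, vRv
Branch closes: p and ¬p both at v.
Every branch of the negation's tableau closes; the branch above is one of them.

Yes, valid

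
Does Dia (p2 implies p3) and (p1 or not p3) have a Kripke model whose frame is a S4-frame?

Yes, satisfiable

1. Dia (p2 implies p3) and (p1 or not p3), 0
2. Dia (p2 implies p3), 0
3. p1 or not p3, 0
4. not p3, 0
5. p2 implies p3, 1
6. p3, 1
Accessibility: 0R0, 0R1, 1R1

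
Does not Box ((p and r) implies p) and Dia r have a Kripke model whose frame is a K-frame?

1. not Box ((p and r) implies p) and Dia r, 0
2. not Box ((p and r) implies p), 0   [and-rule on 1]
3. Dia r, 0   [and-rule on 1]
4. not ((p and r) implies p), 1   [neg-Box-rule on 2: fresh world 1, 0R1]
5. p and r, 1   [neg-implies-rule on 4]
6. not p, 1   [neg-implies-rule on 4]
7. p, 1   [and-rule on 5]
8. r, 1   [and-rule on 5]
Accessibility: 0R1
Branch closes: p and not p both at 1.
(One branch shown.) All branches close.

Unsatisfiable (every branch closes)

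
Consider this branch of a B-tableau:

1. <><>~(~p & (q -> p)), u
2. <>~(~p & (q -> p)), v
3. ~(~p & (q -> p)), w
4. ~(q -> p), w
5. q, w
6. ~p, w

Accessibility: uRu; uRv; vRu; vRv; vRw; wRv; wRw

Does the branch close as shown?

No world carries both an atom and its negation.

Open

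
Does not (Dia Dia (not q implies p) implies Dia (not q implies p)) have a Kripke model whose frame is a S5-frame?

1. not (Dia Dia (not q implies p) implies Dia (not q implies p)), 0
2. Dia Dia (not q implies p), 0
3. not Dia (not q implies p), 0
4. not (not q implies p), 0
5. not q, 0
6. not p, 0
7. Dia (not q implies p), 1
8. not (not q implies p), 1
9. not q, 1
10. not p, 1
11. not q implies p, 2
12. not (not q implies p), 2
13. not q, 2
14. not p, 2
15. p, 2
Accessibility: 0R0, 0R1, 0R2, 1R0, 1R1, 1R2, 2R0, 2R1, 2R2
Branch closes: p and not p both at 2.
Every branch closes; the branch above is one of them.

Unsatisfiable (every branch closes)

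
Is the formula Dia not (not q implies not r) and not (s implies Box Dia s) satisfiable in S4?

Satisfiable

1. Dia not (not q implies not r) and not (s implies Box Dia s), u
2. Dia not (not q implies not r), u   [and-rule on 1]
3. not (s implies Box Dia s), u   [and-rule on 1]
4. s, u   [neg-implies-rule on 3]
5. not Box Dia s, u   [neg-implies-rule on 3]
6. not (not q implies not r), v   [Dia-rule on 2: fresh world v, uRv]
7. not q, v   [neg-implies-rule on 6]
8. r, v   [neg-implies-rule on 6]
9. not Dia s, w   [neg-Box-rule on 5: fresh world w, uRw]
10. not s, w   [neg-Dia-rule on 9 via wRw]
Accessibility: uRu, uRv, uRw, vRv, wRw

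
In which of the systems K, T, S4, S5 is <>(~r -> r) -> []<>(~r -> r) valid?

S5

S5-tableau for the negation ~(<>(~r -> r) -> []<>(~r -> r)):
1. ~(<>(~r -> r) -> []<>(~r -> r)), 0
2. <>(~r -> r), 0   [~->-rule on 1]
3. ~[]<>(~r -> r), 0   [~->-rule on 1]
4. ~r -> r, 1   [<>-rule on 2: fresh world 1, 0R1]
5. r, 1   [->-rule on 4 (branches; this branch)]
6. ~<>(~r -> r), 2   [~[]-rule on 3: fresh world 2, 0R2]
7. ~(~r -> r), 0   [~<>-rule on 6 via 2R0]
8. ~r, 0   [~->-rule on 7]
9. ~(~r -> r), 1   [~<>-rule on 6 via 2R1]
10. ~r, 1   [~->-rule on 9]
Accessibility: 0R0, 0R1, 0R2, 1R0, 1R1, 1R2, 2R0, 2R1, 2R2
Branch closes: r and ~r both at 1.
Every branch closes (one shown): valid in S5.
S4-tableau for the negation ~(<>(~r -> r) -> []<>(~r -> r)):
1. ~(<>(~r -> r) -> []<>(~r -> r)), 0
2. <>(~r -> r), 0   [~->-rule on 1]
3. ~[]<>(~r -> r), 0   [~->-rule on 1]
4. ~r -> r, 1   [<>-rule on 2: fresh world 1, 0R1]
5. r, 1   [->-rule on 4 (branches; this branch)]
6. ~<>(~r -> r), 2   [~[]-rule on 3: fresh world 2, 0R2]
7. ~(~r -> r), 2   [~<>-rule on 6 via 2R2]
8. ~r, 2   [~->-rule on 7]
Accessibility: 0R0, 0R1, 0R2, 1R1, 2R2
Complete open branch: countermodel on an S4-frame, so not valid in S4, nor in K, T (the same frame is also a K-frame and a T-frame).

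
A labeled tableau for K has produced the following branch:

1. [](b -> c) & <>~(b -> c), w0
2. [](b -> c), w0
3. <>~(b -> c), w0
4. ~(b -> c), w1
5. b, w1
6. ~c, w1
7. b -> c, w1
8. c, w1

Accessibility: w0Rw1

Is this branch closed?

Both c and ~c appear at w1.

Closed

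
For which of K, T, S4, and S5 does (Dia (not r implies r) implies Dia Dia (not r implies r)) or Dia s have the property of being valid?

K-tableau for the negation not ((Dia (not r implies r) implies Dia Dia (not r implies r)) or Dia s):
1. not ((Dia (not r implies r) implies Dia Dia (not r implies r)) or Dia s), 0
2. not (Dia (not r implies r) implies Dia Dia (not r implies r)), 0
3. not Dia s, 0
4. Dia (not r implies r), 0
5. not Dia Dia (not r implies r), 0
6. not r implies r, 1
7. not s, 1
8. not Dia (not r implies r), 1
9. r, 1
Accessibility: 0R1
Complete open branch: countermodel on a K-frame, so not valid in K.
T-tableau for the negation not ((Dia (not r implies r) implies Dia Dia (not r implies r)) or Dia s):
1. not ((Dia (not r implies r) implies Dia Dia (not r implies r)) or Dia s), 0
2. not (Dia (not r implies r) implies Dia Dia (not r implies r)), 0
3. not Dia s, 0
4. Dia (not r implies r), 0
5. not Dia Dia (not r implies r), 0
6. not s, 0
7. not Dia (not r implies r), 0
8. not (not r implies r), 0
9. not r, 0
10. not r implies r, 1
11. not s, 1
12. not Dia (not r implies r), 1
13. not (not r implies r), 1
14. not r, 1
15. r, 1
Accessibility: 0R0, 0R1, 1R1
Branch closes: r and not r both at 1.
Every branch closes (one shown): valid in T, hence also in S4, S5 (every theorem of T is a theorem of S4 and S5).

T, S4, S5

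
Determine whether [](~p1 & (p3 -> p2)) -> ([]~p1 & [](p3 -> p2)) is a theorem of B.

Tableau for the negation ~([](~p1 & (p3 -> p2)) -> ([]~p1 & [](p3 -> p2))):
1. ~([](~p1 & (p3 -> p2)) -> ([]~p1 & [](p3 -> p2))), u
2. [](~p1 & (p3 -> p2)), u
3. ~([]~p1 & [](p3 -> p2)), u
4. ~p1 & (p3 -> p2), u
5. ~p1, u
6. p3 -> p2, u
7. ~[](p3 -> p2), u
8. p2, u
9. ~(p3 -> p2), v
10. p3, v
11. ~p2, v
12. ~p1 & (p3 -> p2), v
13. ~p1, v
14. p3 -> p2, v
15. p2, v
Accessibility: uRu, uRv, vRu, vRv
Branch closes: p2 and ~p2 both at v.
Every branch of the negation's tableau closes; the branch above is one of them.

Valid in B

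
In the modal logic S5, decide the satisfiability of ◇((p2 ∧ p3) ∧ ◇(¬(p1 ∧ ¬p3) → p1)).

Satisfiable

1. ◇((p2 ∧ p3) ∧ ◇(¬(p1 ∧ ¬p3) → p1)), u
2. (p2 ∧ p3) ∧ ◇(¬(p1 ∧ ¬p3) → p1), v   [◇-rule on 1: fresh world v, uRv]
3. p2 ∧ p3, v   [∧-rule on 2]
4. ◇(¬(p1 ∧ ¬p3) → p1), v   [∧-rule on 2]
5. p2, v   [∧-rule on 3]
6. p3, v   [∧-rule on 3]
7. ¬(p1 ∧ ¬p3) → p1, w   [◇-rule on 4: fresh world w, vRw]
8. p1, w   [→-rule on 7 (branches; this branch)]
Accessibility: uRu, uRv, uRw, vRu, vRv, vRw, wRu, wRv, wRw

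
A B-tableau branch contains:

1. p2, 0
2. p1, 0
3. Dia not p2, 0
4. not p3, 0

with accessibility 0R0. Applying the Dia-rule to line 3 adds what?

a fresh world 1 with 0R1, and not p2 at 1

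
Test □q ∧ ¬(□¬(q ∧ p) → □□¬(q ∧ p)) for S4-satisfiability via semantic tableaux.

Unsatisfiable

1. □q ∧ ¬(□¬(q ∧ p) → □□¬(q ∧ p)), w0
2. □q, w0
3. ¬(□¬(q ∧ p) → □□¬(q ∧ p)), w0
4. □¬(q ∧ p), w0
5. ¬□□¬(q ∧ p), w0
6. q, w0
7. ¬(q ∧ p), w0
8. ¬p, w0
9. ¬□¬(q ∧ p), w1
10. q, w1
11. ¬(q ∧ p), w1
12. ¬p, w1
13. q ∧ p, w2
14. q, w2
15. p, w2
16. ¬(q ∧ p), w2
17. ¬p, w2
Accessibility: w0Rw0, w0Rw1, w0Rw2, w1Rw1, w1Rw2, w2Rw2
Branch closes: p and ¬p both at w2.
All branches of the tableau close; one closing branch shown above.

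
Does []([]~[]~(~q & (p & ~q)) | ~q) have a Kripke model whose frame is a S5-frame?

1. []([]~[]~(~q & (p & ~q)) | ~q), u
2. []~[]~(~q & (p & ~q)) | ~q, u   [[]-rule on 1 via uRu]
3. ~q, u   [|-rule on 2 (branches; this branch)]
Accessibility: uRu

Satisfiable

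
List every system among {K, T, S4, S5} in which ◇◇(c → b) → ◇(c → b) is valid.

T-tableau for the negation ¬(◇◇(c → b) → ◇(c → b)):
1. ¬(◇◇(c → b) → ◇(c → b)), u
2. ◇◇(c → b), u
3. ¬◇(c → b), u
4. ¬(c → b), u
5. c, u
6. ¬b, u
7. ◇(c → b), v
8. ¬(c → b), v
9. c, v
10. ¬b, v
11. c → b, w
12. b, w
Accessibility: uRu, uRv, vRv, vRw, wRw
Complete open branch: countermodel on a T-frame, so not valid in T, nor in K (the same frame is also a K-frame).
S4-tableau for the negation ¬(◇◇(c → b) → ◇(c → b)):
1. ¬(◇◇(c → b) → ◇(c → b)), u
2. ◇◇(c → b), u
3. ¬◇(c → b), u
4. ¬(c → b), u
5. c, u
6. ¬b, u
7. ◇(c → b), v
8. ¬(c → b), v
9. c, v
10. ¬b, v
11. c → b, w
12. ¬(c → b), w
13. c, w
14. ¬b, w
15. b, w
Accessibility: uRu, uRv, uRw, vRv, vRw, wRw
Branch closes: b and ¬b both at w.
Every branch closes (one shown): valid in S4, hence also in S5 (every theorem of S4 is a theorem of S5).

S4, S5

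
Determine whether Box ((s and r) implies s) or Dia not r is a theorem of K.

Tableau for the negation not (Box ((s and r) implies s) or Dia not r):
1. not (Box ((s and r) implies s) or Dia not r), w0
2. not Box ((s and r) implies s), w0
3. not Dia not r, w0
4. not ((s and r) implies s), w1
5. s and r, w1
6. not s, w1
7. s, w1
8. r, w1
Accessibility: w0Rw1
Branch closes: s and not s both at w1.
Every branch of the negation's tableau closes; the branch above is one of them.

Valid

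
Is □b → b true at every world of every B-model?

Tableau for the negation ¬(□b → b):
1. ¬(□b → b), u
2. □b, u
3. ¬b, u
4. b, u
Accessibility: uRu
Branch closes: b and ¬b both at u.
Every branch of the negation's tableau closes; the branch above is one of them.

Yes, valid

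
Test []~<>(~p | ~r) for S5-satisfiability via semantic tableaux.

1. []~<>(~p | ~r), 0
2. ~<>(~p | ~r), 0
3. ~(~p | ~r), 0
4. p, 0
5. r, 0
Accessibility: 0R0

Satisfiable (open branch found)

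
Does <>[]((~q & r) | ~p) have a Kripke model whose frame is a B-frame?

1. <>[]((~q & r) | ~p), u
2. []((~q & r) | ~p), v
3. (~q & r) | ~p, u
4. (~q & r) | ~p, v
5. ~p, u
6. ~p, v
Accessibility: uRu, uRv, vRu, vRv

Satisfiable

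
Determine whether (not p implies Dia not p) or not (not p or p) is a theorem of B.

Valid in B

Tableau for the negation not ((not p implies Dia not p) or not (not p or p)):
1. not ((not p implies Dia not p) or not (not p or p)), u
2. not (not p implies Dia not p), u
3. not p or p, u
4. not p, u
5. not Dia not p, u
6. p, u
Accessibility: uRu
Branch closes: p and not p both at u.
All branches of the negation close; one closing branch shown above.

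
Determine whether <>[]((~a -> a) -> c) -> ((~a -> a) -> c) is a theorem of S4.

No, not valid

Tableau for the negation ~(<>[]((~a -> a) -> c) -> ((~a -> a) -> c)):
1. ~(<>[]((~a -> a) -> c) -> ((~a -> a) -> c)), 0
2. <>[]((~a -> a) -> c), 0   [~->-rule on 1]
3. ~((~a -> a) -> c), 0   [~->-rule on 1]
4. ~a -> a, 0   [~->-rule on 3]
5. ~c, 0   [~->-rule on 3]
6. a, 0   [->-rule on 4 (branches; this branch)]
7. []((~a -> a) -> c), 1   [<>-rule on 2: fresh world 1, 0R1]
8. (~a -> a) -> c, 1   [[]-rule on 7 via 1R1]
9. c, 1   [->-rule on 8 (branches; this branch)]
Accessibility: 0R0, 0R1, 1R1
The negation has an open branch (countermodel exists).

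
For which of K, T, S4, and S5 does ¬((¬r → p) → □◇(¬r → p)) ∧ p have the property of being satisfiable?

S5-tableau for the formula:
1. ¬((¬r → p) → □◇(¬r → p)) ∧ p, u
2. ¬((¬r → p) → □◇(¬r → p)), u
3. p, u
4. ¬r → p, u
5. ¬□◇(¬r → p), u
6. ¬◇(¬r → p), v
7. ¬(¬r → p), u
8. ¬r, u
9. ¬p, u
Accessibility: uRu, uRv, vRu, vRv
Branch closes: p and ¬p both at u.
Every branch closes (one shown): unsatisfiable in S5.
S4-tableau for the formula:
1. ¬((¬r → p) → □◇(¬r → p)) ∧ p, u
2. ¬((¬r → p) → □◇(¬r → p)), u
3. p, u
4. ¬r → p, u
5. ¬□◇(¬r → p), u
6. ¬◇(¬r → p), v
7. ¬(¬r → p), v
8. ¬r, v
9. ¬p, v
Accessibility: uRu, uRv, vRv
Complete open branch: satisfiable in S4, hence also in K, T (this S4-model is also a K-model and a T-model).

K, T, S4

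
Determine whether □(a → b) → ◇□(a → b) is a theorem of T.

Tableau for the negation ¬(□(a → b) → ◇□(a → b)):
1. ¬(□(a → b) → ◇□(a → b)), w0
2. □(a → b), w0
3. ¬◇□(a → b), w0
4. a → b, w0
5. ¬□(a → b), w0
6. b, w0
7. ¬(a → b), w1
8. a, w1
9. ¬b, w1
10. a → b, w1
11. ¬□(a → b), w1
12. b, w1
Accessibility: w0Rw0, w0Rw1, w1Rw1
Branch closes: b and ¬b both at w1.
Every branch of the negation's tableau closes; the branch above is one of them.

Yes, valid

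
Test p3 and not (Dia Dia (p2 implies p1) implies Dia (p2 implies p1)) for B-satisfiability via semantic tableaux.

1. p3 and not (Dia Dia (p2 implies p1) implies Dia (p2 implies p1)), u
2. p3, u   [and-rule on 1]
3. not (Dia Dia (p2 implies p1) implies Dia (p2 implies p1)), u   [and-rule on 1]
4. Dia Dia (p2 implies p1), u   [neg-implies-rule on 3]
5. not Dia (p2 implies p1), u   [neg-implies-rule on 3]
6. not (p2 implies p1), u   [neg-Dia-rule on 5 via uRu]
7. p2, u   [neg-implies-rule on 6]
8. not p1, u   [neg-implies-rule on 6]
9. Dia (p2 implies p1), v   [Dia-rule on 4: fresh world v, uRv]
10. not (p2 implies p1), v   [neg-Dia-rule on 5 via uRv]
11. p2, v   [neg-implies-rule on 10]
12. not p1, v   [neg-implies-rule on 10]
13. p2 implies p1, w   [Dia-rule on 9: fresh world w, vRw]
14. p1, w   [implies-rule on 13 (branches; this branch)]
Accessibility: uRu, uRv, vRu, vRv, vRw, wRv, wRw

Satisfiable (open branch found)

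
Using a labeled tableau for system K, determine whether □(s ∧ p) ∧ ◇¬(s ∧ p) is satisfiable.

No, unsatisfiable

1. □(s ∧ p) ∧ ◇¬(s ∧ p), 0
2. □(s ∧ p), 0
3. ◇¬(s ∧ p), 0
4. ¬(s ∧ p), 1
5. s ∧ p, 1
6. s, 1
7. p, 1
8. ¬p, 1
Accessibility: 0R1
Branch closes: p and ¬p both at 1.
Every branch closes; the branch above is one of them.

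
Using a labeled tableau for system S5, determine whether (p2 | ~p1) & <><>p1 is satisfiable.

1. (p2 | ~p1) & <><>p1, 0
2. p2 | ~p1, 0
3. <><>p1, 0
4. ~p1, 0
5. <>p1, 1
6. p1, 2
Accessibility: 0R0, 0R1, 0R2, 1R0, 1R1, 1R2, 2R0, 2R1, 2R2

Satisfiable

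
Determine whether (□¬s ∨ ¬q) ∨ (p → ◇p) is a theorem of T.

Tableau for the negation ¬((□¬s ∨ ¬q) ∨ (p → ◇p)):
1. ¬((□¬s ∨ ¬q) ∨ (p → ◇p)), 0
2. ¬(□¬s ∨ ¬q), 0
3. ¬(p → ◇p), 0
4. ¬□¬s, 0
5. q, 0
6. p, 0
7. ¬◇p, 0
8. ¬p, 0
Accessibility: 0R0
Branch closes: p and ¬p both at 0.
Every branch of the negation's tableau closes; the branch above is one of them.

Valid in T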